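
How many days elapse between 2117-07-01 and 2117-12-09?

161

July 2117: 31 − 1 = 30 days remain.
Then August (31), September (30), October (31), November (30): 31 + 30 + 31 + 30 = 122 days.
December 1–9, 2117: 9 days.
Total: 30 + 122 + 9 = 161 days.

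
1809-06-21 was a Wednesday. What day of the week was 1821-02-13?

Tuesday

Day-of-year of June 21, 1809: 172.
Day-of-year of February 13, 1821: 44.
1809 has 365 days, so 365 − 172 = 193 days remain in 1809.
Full years 1810–1820: 8 common + 3 leap = 8×365 + 3×366 = 4018 days.
Total: 193 + 4018 + 44 = 4255 days.
4255 mod 7 = 6, so 6 days after Wednesday is Tuesday.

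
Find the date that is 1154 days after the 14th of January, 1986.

the 13th of March, 1989

Count 1154 days after January 14, 1986:
January 14, 1986 → January 14, 1987: 365 days.
January 14, 1987 → January 14, 1988: 365 days.
January 14, 1988 → January 14, 1989: 366 days (1988 is a leap year).
January 1989: 31 − 14 = 17 days remain.
Then February 1989 (28): 28 days.
March 1–13, 1989: 13 days.
Residual: 58 days.
Total: 1154 days.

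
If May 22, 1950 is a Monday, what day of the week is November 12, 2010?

Friday

Day-of-year of May 22, 1950: 142.
Day-of-year of November 12, 2010: 316.
1950 has 365 days, so 365 − 142 = 223 days remain in 1950.
Full years 1951–2009: 44 common + 15 leap = 44×365 + 15×366 = 21550 days.
Total: 223 + 21550 + 316 = 22089 days.
22089 mod 7 = 4, so 4 days after Monday is Friday.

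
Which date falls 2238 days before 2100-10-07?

2094-08-21

Count 2238 days before October 7, 2100:
August 21, 2094 → August 21, 2095: 365 days.
August 21, 2095 → August 21, 2096: 366 days (2096 is a leap year).
August 21, 2096 → August 21, 2097: 365 days.
August 21, 2097 → August 21, 2098: 365 days.
August 21, 2098 → August 21, 2099: 365 days.
August 21, 2099 → August 21, 2100: 365 days (2100 is not a leap year (divisible by 100 but not 400)).
August 2100: 31 − 21 = 10 days remain.
Then September (30): 30 days.
October 1–7, 2100: 7 days.
Residual: 47 days.
Total: 2238 days.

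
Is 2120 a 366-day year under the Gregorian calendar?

Yes

2120 is a leap year.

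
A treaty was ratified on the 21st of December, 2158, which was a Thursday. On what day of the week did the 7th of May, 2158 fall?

Sunday

Count forward from the earlier date (May 7, 2158) to the later (December 21, 2158):
May 2158: 31 − 7 = 24 days remain.
Then June (30), July (31), August (31), September (30), October (31), November (30): 30 + 31 + 31 + 30 + 31 + 30 = 183 days.
December 1–21, 2158: 21 days.
Total: 24 + 183 + 21 = 228 days.
228 mod 7 = 4, so 4 days before Thursday is Sunday.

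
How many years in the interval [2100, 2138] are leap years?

9

Years divisible by 4 in [2100, 2138]: 2100, 2104, 2108, 2112, 2116, 2120, 2124, 2128, 2132, 2136.
Of these, 2100 is divisible by 100 but not 400, so not leap.
Leap years: 10 − 1 = 9.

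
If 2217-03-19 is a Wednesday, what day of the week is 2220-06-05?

Monday

Day-of-year of March 19, 2217: 78.
Day-of-year of June 5, 2220: 157.
2217 has 365 days, so 365 − 78 = 287 days remain in 2217.
Full years: 2218: 365; 2219: 365. Sum = 730.
Total: 287 + 730 + 157 = 1174 days.
1174 mod 7 = 5, so 5 days after Wednesday is Monday.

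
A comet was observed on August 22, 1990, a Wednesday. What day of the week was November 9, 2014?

Sunday

From August 22, 1990 to August 22, 2014: 24 years, of which 6 contain a Feb 29 — 18×365 + 6×366 = 8766 days.
(2000 is a leap year (divisible by 400).)
August 2014: 31 − 22 = 9 days remain.
Then September (30), October (31): 30 + 31 = 61 days.
November 1–9, 2014: 9 days.
Residual: 79 days.
Total: 8845 days.
8845 mod 7 = 4, so 4 days after Wednesday is Sunday.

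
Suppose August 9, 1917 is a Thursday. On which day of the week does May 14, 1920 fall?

August 9, 1917 → August 9, 1918: 365 days.
August 9, 1918 → August 9, 1919: 365 days.
August 1919: 31 − 9 = 22 days remain.
Then September (30), October (31), November (30), December (31), January (31), February 1920 (29), March (31), April (30): 30 + 31 + 30 + 31 + 31 + 29 + 31 + 30 = 243 days.
May 1–14, 1920: 14 days.
Residual: 279 days.
Total: 1009 days.
1009 mod 7 = 1, so 1 day after Thursday is Friday.

Friday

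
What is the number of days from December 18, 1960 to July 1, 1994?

12248

Day-of-year of December 18, 1960: 353.
Day-of-year of July 1, 1994: 182.
1960 has 366 days, so 366 − 353 = 13 days remain in 1960.
Full years 1961–1993: 25 common + 8 leap = 25×365 + 8×366 = 12053 days.
Total: 13 + 12053 + 182 = 12248 days.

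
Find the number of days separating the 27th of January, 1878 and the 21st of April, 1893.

5563

Day-of-year of January 27, 1878: 27.
Day-of-year of April 21, 1893: 111.
1878 has 365 days, so 365 − 27 = 338 days remain in 1878.
Full years 1879–1892: 10 common + 4 leap = 10×365 + 4×366 = 5114 days.
Total: 338 + 5114 + 111 = 5563 days.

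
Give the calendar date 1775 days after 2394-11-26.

2399-10-06

Count 1775 days after November 26, 2394:
November 26, 2394 → November 26, 2395: 365 days.
November 26, 2395 → November 26, 2396: 366 days (2396 is a leap year).
November 26, 2396 → November 26, 2397: 365 days.
November 26, 2397 → November 26, 2398: 365 days.
November 2398: 30 − 26 = 4 days remain.
Then 10 full months totalling 304 days.
October 1–6, 2399: 6 days.
Residual: 314 days.
Total: 1775 days.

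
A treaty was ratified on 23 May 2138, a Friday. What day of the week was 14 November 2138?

Friday

May 2138: 31 − 23 = 8 days remain.
Then June (30), July (31), August (31), September (30), October (31): 30 + 31 + 31 + 30 + 31 = 153 days.
November 1–14, 2138: 14 days.
Total: 8 + 153 + 14 = 175 days.
175 is a multiple of 7, so 14 November 2138 falls on the same weekday: Friday.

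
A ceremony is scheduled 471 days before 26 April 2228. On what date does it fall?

11 January 2227

Count 471 days before April 26, 2228:
January 2227: 31 − 11 = 20 days remain.
Then 14 full months totalling 425 days.
April 1–26, 2228: 26 days.
Total: 20 + 425 + 26 = 471 days.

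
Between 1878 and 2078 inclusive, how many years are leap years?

Years divisible by 4: 1880, 1884, …, 2076 — 50 in all.
Of these, 1900 is divisible by 100 but not 400, so not leap.
2000 is divisible by 400, so still leap.
Leap years: 50 − 1 = 49.

49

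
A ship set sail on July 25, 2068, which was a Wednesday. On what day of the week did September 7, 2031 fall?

Sunday

Count forward from the earlier date (September 7, 2031) to the later (July 25, 2068):
From September 7, 2031 to September 7, 2067: 36 years, of which 9 contain a Feb 29 — 27×365 + 9×366 = 13149 days.
September 2067: 30 − 7 = 23 days remain.
Then 9 full months totalling 274 days.
July 1–25, 2068: 25 days.
Residual: 322 days.
Total: 13471 days.
13471 mod 7 = 3, so 3 days before Wednesday is Sunday.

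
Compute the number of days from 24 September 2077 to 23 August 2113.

13116

Day-of-year of September 24, 2077: 267.
Day-of-year of August 23, 2113: 235.
2077 has 365 days, so 365 − 267 = 98 days remain in 2077.
Full years 2078–2112: 27 common + 8 leap = 27×365 + 8×366 = 12783 days.
Total: 98 + 12783 + 235 = 13116 days.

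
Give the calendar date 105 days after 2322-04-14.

2322-07-28

Count 105 days after April 14, 2322:
April 2322: 30 − 14 = 16 days remain.
Then May (31), June (30): 31 + 30 = 61 days.
July 1–28, 2322: 28 days.
Total: 16 + 61 + 28 = 105 days.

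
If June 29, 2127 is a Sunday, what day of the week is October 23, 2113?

Count forward from the earlier date (October 23, 2113) to the later (June 29, 2127):
From October 23, 2113 to October 23, 2126: 13 years, of which 3 contain a Feb 29 — 10×365 + 3×366 = 4748 days.
October 2126: 31 − 23 = 8 days remain.
Then November (30), December (31), January (31), February 2127 (28), March (31), April (30), May (31): 30 + 31 + 31 + 28 + 31 + 30 + 31 = 212 days.
June 1–29, 2127: 29 days.
Residual: 249 days.
Total: 4997 days.
4997 mod 7 = 6, so 6 days before Sunday is Monday.

Monday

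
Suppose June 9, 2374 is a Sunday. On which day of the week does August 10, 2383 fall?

Wednesday

From June 9, 2374 to June 9, 2383: 9 years, of which 2 contain a Feb 29 — 7×365 + 2×366 = 3287 days.
June 2383: 30 − 9 = 21 days remain.
Then July (31): 31 days.
August 1–10, 2383: 10 days.
Residual: 62 days.
Total: 3349 days.
3349 mod 7 = 3, so 3 days after Sunday is Wednesday.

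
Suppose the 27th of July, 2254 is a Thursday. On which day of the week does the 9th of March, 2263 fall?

Monday

From July 27, 2254 to July 27, 2262: 8 years, of which 2 contain a Feb 29 — 6×365 + 2×366 = 2922 days.
July 2262: 31 − 27 = 4 days remain.
Then August (31), September (30), October (31), November (30), December (31), January (31), February 2263 (28): 31 + 30 + 31 + 30 + 31 + 31 + 28 = 212 days.
March 1–9, 2263: 9 days.
Residual: 225 days.
Total: 3147 days.
3147 mod 7 = 4, so 4 days after Thursday is Monday.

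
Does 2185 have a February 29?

No

2185 is not a leap year.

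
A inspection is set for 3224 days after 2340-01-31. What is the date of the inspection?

2348-11-28

Count 3224 days after January 31, 2340:
Day-of-year of January 31, 2340: 31.
Day-of-year of November 28, 2348: 333.
2340 has 366 days, so 366 − 31 = 335 days remain in 2340.
Full years 2341–2347: 6 common + 1 leap = 6×365 + 1×366 = 2556 days.
Total: 335 + 2556 + 333 = 3224 days.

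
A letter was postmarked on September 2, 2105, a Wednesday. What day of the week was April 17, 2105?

Count forward from the earlier date (April 17, 2105) to the later (September 2, 2105):
April 2105: 30 − 17 = 13 days remain.
Then May (31), June (30), July (31), August (31): 31 + 30 + 31 + 31 = 123 days.
September 1–2, 2105: 2 days.
Total: 13 + 123 + 2 = 138 days.
138 mod 7 = 5, so 5 days before Wednesday is Friday.

Friday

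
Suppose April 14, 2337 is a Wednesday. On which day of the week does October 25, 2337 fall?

April 2337: 30 − 14 = 16 days remain.
Then May (31), June (30), July (31), August (31), September (30): 31 + 30 + 31 + 31 + 30 = 153 days.
October 1–25, 2337: 25 days.
Total: 16 + 153 + 25 = 194 days.
194 mod 7 = 5, so 5 days after Wednesday is Monday.

Monday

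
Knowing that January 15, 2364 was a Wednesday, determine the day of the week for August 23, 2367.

Wednesday

Day-of-year of January 15, 2364: 15.
Day-of-year of August 23, 2367: 235.
2364 has 366 days, so 366 − 15 = 351 days remain in 2364.
Full years: 2365: 365; 2366: 365. Sum = 730.
Total: 351 + 730 + 235 = 1316 days.
1316 is a multiple of 7, so August 23, 2367 falls on the same weekday: Wednesday.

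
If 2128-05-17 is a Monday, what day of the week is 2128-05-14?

Friday

Count forward from the earlier date (May 14, 2128) to the later (May 17, 2128):
Within May 2128: 17 − 14 = 3 days.
3 mod 7 = 3, so 3 days before Monday is Friday.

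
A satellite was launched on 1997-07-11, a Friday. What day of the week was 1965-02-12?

Count forward from the earlier date (February 12, 1965) to the later (July 11, 1997):
Day-of-year of February 12, 1965: 43.
Day-of-year of July 11, 1997: 192.
1965 has 365 days, so 365 − 43 = 322 days remain in 1965.
Full years 1966–1996: 23 common + 8 leap = 23×365 + 8×366 = 11323 days.
Total: 322 + 11323 + 192 = 11837 days.
11837 is a multiple of 7, so 1965-02-12 falls on the same weekday: Friday.

Friday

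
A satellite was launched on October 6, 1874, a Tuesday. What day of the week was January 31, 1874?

Saturday

Count forward from the earlier date (January 31, 1874) to the later (October 6, 1874):
January 1874: 31 − 31 = 0 days remain.
Then February 1874 (28), March (31), April (30), May (31), June (30), July (31), August (31), September (30): 28 + 31 + 30 + 31 + 30 + 31 + 31 + 30 = 242 days.
October 1–6, 1874: 6 days.
Total: 0 + 242 + 6 = 248 days.
248 mod 7 = 3, so 3 days before Tuesday is Saturday.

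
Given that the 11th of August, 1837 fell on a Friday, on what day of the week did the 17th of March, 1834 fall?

Count forward from the earlier date (March 17, 1834) to the later (August 11, 1837):
March 17, 1834 → March 17, 1835: 365 days.
March 17, 1835 → March 17, 1836: 366 days (1836 is a leap year).
March 17, 1836 → March 17, 1837: 365 days.
March 1837: 31 − 17 = 14 days remain.
Then April (30), May (31), June (30), July (31): 30 + 31 + 30 + 31 = 122 days.
August 1–11, 1837: 11 days.
Residual: 147 days.
Total: 1243 days.
1243 mod 7 = 4, so 4 days before Friday is Monday.

Monday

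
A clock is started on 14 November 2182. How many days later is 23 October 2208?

From November 14, 2182 to November 14, 2207: 25 years, of which 5 contain a Feb 29 — 20×365 + 5×366 = 9130 days.
(2200 is not a leap year (divisible by 100 but not 400).)
November 2207: 30 − 14 = 16 days remain.
Then 10 full months totalling 305 days.
October 1–23, 2208: 23 days.
Residual: 344 days.
Total: 9474 days.

9474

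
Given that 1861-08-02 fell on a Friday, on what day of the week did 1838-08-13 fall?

Monday

Count forward from the earlier date (August 13, 1838) to the later (August 2, 1861):
From August 13, 1838 to August 13, 1860: 22 years, of which 6 contain a Feb 29 — 16×365 + 6×366 = 8036 days.
August 1860: 31 − 13 = 18 days remain.
Then 11 full months totalling 334 days.
August 1–2, 1861: 2 days.
Residual: 354 days.
Total: 8390 days.
8390 mod 7 = 4, so 4 days before Friday is Monday.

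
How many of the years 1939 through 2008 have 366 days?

18

Years divisible by 4: 1940, 1944, …, 2008 — 18 in all.
2000 is divisible by 400, so still leap.
No century exceptions apply. Count: 18.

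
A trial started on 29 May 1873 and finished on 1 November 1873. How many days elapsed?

156

May 1873: 31 − 29 = 2 days remain.
Then June (30), July (31), August (31), September (30), October (31): 30 + 31 + 31 + 30 + 31 = 153 days.
November 1, 1873: 1 day.
Total: 2 + 153 + 1 = 156 days.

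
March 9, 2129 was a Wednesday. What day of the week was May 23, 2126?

Count forward from the earlier date (May 23, 2126) to the later (March 9, 2129):
May 23, 2126 → May 23, 2127: 365 days.
May 23, 2127 → May 23, 2128: 366 days (2128 is a leap year).
May 2128: 31 − 23 = 8 days remain.
Then 9 full months totalling 273 days.
March 1–9, 2129: 9 days.
Residual: 290 days.
Total: 1021 days.
1021 mod 7 = 6, so 6 days before Wednesday is Thursday.

Thursday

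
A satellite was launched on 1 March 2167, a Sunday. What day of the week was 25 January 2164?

Count forward from the earlier date (January 25, 2164) to the later (March 1, 2167):
January 25, 2164 → January 25, 2165: 366 days (2164 is a leap year).
January 25, 2165 → January 25, 2166: 365 days.
January 25, 2166 → January 25, 2167: 365 days.
January 2167: 31 − 25 = 6 days remain.
Then February 2167 (28): 28 days.
March 1, 2167: 1 day.
Residual: 35 days.
Total: 1131 days.
1131 mod 7 = 4, so 4 days before Sunday is Wednesday.

Wednesday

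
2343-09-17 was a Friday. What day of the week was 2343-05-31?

Count forward from the earlier date (May 31, 2343) to the later (September 17, 2343):
May 2343: 31 − 31 = 0 days remain.
Then June (30), July (31), August (31): 30 + 31 + 31 = 92 days.
September 1–17, 2343: 17 days.
Total: 0 + 92 + 17 = 109 days.
109 mod 7 = 4, so 4 days before Friday is Monday.

Monday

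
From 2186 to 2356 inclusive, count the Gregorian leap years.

Years divisible by 4: 2188, 2192, …, 2356 — 43 in all.
Of these, 2200, 2300 are divisible by 100 but not 400, so not leap.
Leap years: 43 − 2 = 41.

41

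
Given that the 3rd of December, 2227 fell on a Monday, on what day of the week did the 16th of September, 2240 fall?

Wednesday

Day-of-year of December 3, 2227: 337.
Day-of-year of September 16, 2240: 260.
2227 has 365 days, so 365 − 337 = 28 days remain in 2227.
Full years 2228–2239: 9 common + 3 leap = 9×365 + 3×366 = 4383 days.
Total: 28 + 4383 + 260 = 4671 days.
4671 mod 7 = 2, so 2 days after Monday is Wednesday.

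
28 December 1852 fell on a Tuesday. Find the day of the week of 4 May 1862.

Day-of-year of December 28, 1852: 363.
Day-of-year of May 4, 1862: 124.
1852 has 366 days, so 366 − 363 = 3 days remain in 1852.
Full years 1853–1861: 7 common + 2 leap = 7×365 + 2×366 = 3287 days.
Total: 3 + 3287 + 124 = 3414 days.
3414 mod 7 = 5, so 5 days after Tuesday is Sunday.

Sunday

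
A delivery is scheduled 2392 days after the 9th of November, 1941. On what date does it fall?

the 28th of May, 1948

Count 2392 days after November 9, 1941:
November 9, 1941 → November 9, 1942: 365 days.
November 9, 1942 → November 9, 1943: 365 days.
November 9, 1943 → November 9, 1944: 366 days (1944 is a leap year).
November 9, 1944 → November 9, 1945: 365 days.
November 9, 1945 → November 9, 1946: 365 days.
November 9, 1946 → November 9, 1947: 365 days.
November 1947: 30 − 9 = 21 days remain.
Then December (31), January (31), February 1948 (29), March (31), April (30): 31 + 31 + 29 + 31 + 30 = 152 days.
May 1–28, 1948: 28 days.
Residual: 201 days.
Total: 2392 days.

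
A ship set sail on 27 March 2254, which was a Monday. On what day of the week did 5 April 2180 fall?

Count forward from the earlier date (April 5, 2180) to the later (March 27, 2254):
From April 5, 2180 to April 5, 2253: 73 years, of which 17 contain a Feb 29 — 56×365 + 17×366 = 26662 days.
(2200 is not a leap year (divisible by 100 but not 400).)
April 2253: 30 − 5 = 25 days remain.
Then 10 full months totalling 304 days.
March 1–27, 2254: 27 days.
Residual: 356 days.
Total: 27018 days.
27018 mod 7 = 5, so 5 days before Monday is Wednesday.

Wednesday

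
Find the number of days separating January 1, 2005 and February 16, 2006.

January 1, 2005 → January 1, 2006: 365 days.
January 2006: 31 − 1 = 30 days remain.
February 1–16, 2006: 16 days (2006 is not a leap year).
Residual: 46 days.
Total: 411 days.

411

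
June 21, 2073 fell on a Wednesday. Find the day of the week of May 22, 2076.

Friday

Day-of-year of June 21, 2073: 172.
Day-of-year of May 22, 2076: 143.
2073 has 365 days, so 365 − 172 = 193 days remain in 2073.
Full years: 2074: 365; 2075: 365. Sum = 730.
Total: 193 + 730 + 143 = 1066 days.
1066 mod 7 = 2, so 2 days after Wednesday is Friday.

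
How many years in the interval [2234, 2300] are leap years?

Years divisible by 4: 2236, 2240, …, 2300 — 17 in all.
Of these, 2300 is divisible by 100 but not 400, so not leap.
Leap years: 17 − 1 = 16.

16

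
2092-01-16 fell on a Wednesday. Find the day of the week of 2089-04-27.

Count forward from the earlier date (April 27, 2089) to the later (January 16, 2092):
Day-of-year of April 27, 2089: 117.
Day-of-year of January 16, 2092: 16.
2089 has 365 days, so 365 − 117 = 248 days remain in 2089.
Full years: 2090: 365; 2091: 365. Sum = 730.
Total: 248 + 730 + 16 = 994 days.
994 is a multiple of 7, so 2089-04-27 falls on the same weekday: Wednesday.

Wednesday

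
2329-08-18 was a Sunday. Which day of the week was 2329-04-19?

Friday

Count forward from the earlier date (April 19, 2329) to the later (August 18, 2329):
April 2329: 30 − 19 = 11 days remain.
Then May (31), June (30), July (31): 31 + 30 + 31 = 92 days.
August 1–18, 2329: 18 days.
Total: 11 + 92 + 18 = 121 days.
121 mod 7 = 2, so 2 days before Sunday is Friday.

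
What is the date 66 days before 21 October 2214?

16 August 2214

Count 66 days before October 21, 2214:
August 2214: 31 − 16 = 15 days remain.
Then September (30): 30 days.
October 1–21, 2214: 21 days.
Total: 15 + 30 + 21 = 66 days.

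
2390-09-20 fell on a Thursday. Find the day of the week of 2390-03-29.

Thursday

Count forward from the earlier date (March 29, 2390) to the later (September 20, 2390):
March 2390: 31 − 29 = 2 days remain.
Then April (30), May (31), June (30), July (31), August (31): 30 + 31 + 30 + 31 + 31 = 153 days.
September 1–20, 2390: 20 days.
Total: 2 + 153 + 20 = 175 days.
175 is a multiple of 7, so 2390-03-29 falls on the same weekday: Thursday.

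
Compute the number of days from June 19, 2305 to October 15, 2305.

118

June 2305: 30 − 19 = 11 days remain.
Then July (31), August (31), September (30): 31 + 31 + 30 = 92 days.
October 1–15, 2305: 15 days.
Total: 11 + 92 + 15 = 118 days.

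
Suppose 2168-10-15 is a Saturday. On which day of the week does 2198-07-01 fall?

From October 15, 2168 to October 15, 2197: 29 years, of which 7 contain a Feb 29 — 22×365 + 7×366 = 10592 days.
October 2197: 31 − 15 = 16 days remain.
Then November (30), December (31), January (31), February 2198 (28), March (31), April (30), May (31), June (30): 30 + 31 + 31 + 28 + 31 + 30 + 31 + 30 = 242 days.
July 1, 2198: 1 day.
Residual: 259 days.
Total: 10851 days.
10851 mod 7 = 1, so 1 day after Saturday is Sunday.

Sunday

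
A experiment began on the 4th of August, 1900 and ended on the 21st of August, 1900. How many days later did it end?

17

Within August 1900: 21 − 4 = 17 days.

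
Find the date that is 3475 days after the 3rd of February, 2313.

the 10th of August, 2322

Count 3475 days after February 3, 2313:
From February 3, 2313 to February 3, 2322: 9 years, of which 2 contain a Feb 29 — 7×365 + 2×366 = 3287 days.
February 2322: 28 − 3 = 25 days remain (2322 is not a leap year, so February has 28 days).
Then March (31), April (30), May (31), June (30), July (31): 31 + 30 + 31 + 30 + 31 = 153 days.
August 1–10, 2322: 10 days.
Residual: 188 days.
Total: 3475 days.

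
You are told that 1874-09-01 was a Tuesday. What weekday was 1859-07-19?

Tuesday

Count forward from the earlier date (July 19, 1859) to the later (September 1, 1874):
From July 19, 1859 to July 19, 1874: 15 years, of which 4 contain a Feb 29 — 11×365 + 4×366 = 5479 days.
July 1874: 31 − 19 = 12 days remain.
Then August (31): 31 days.
September 1, 1874: 1 day.
Residual: 44 days.
Total: 5523 days.
5523 is a multiple of 7, so 1859-07-19 falls on the same weekday: Tuesday.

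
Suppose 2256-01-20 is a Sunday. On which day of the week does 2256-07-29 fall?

Tuesday

January 2256: 31 − 20 = 11 days remain.
Then February 2256 (29), March (31), April (30), May (31), June (30): 29 + 31 + 30 + 31 + 30 = 151 days.
July 1–29, 2256: 29 days.
Total: 11 + 151 + 29 = 191 days.
191 mod 7 = 2, so 2 days after Sunday is Tuesday.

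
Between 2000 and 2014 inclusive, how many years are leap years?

Years divisible by 4 in [2000, 2014]: 2000, 2004, 2008, 2012.
2000 is divisible by 400, so still leap.
No century exceptions apply. Count: 4.

4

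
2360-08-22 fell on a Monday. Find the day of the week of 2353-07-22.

Wednesday

Count forward from the earlier date (July 22, 2353) to the later (August 22, 2360):
Day-of-year of July 22, 2353: 203.
Day-of-year of August 22, 2360: 235.
2353 has 365 days, so 365 − 203 = 162 days remain in 2353.
Full years: 2354: 365; 2355: 365; 2356: 366; 2357: 365; 2358: 365; 2359: 365. Sum = 2191.
Total: 162 + 2191 + 235 = 2588 days.
2588 mod 7 = 5, so 5 days before Monday is Wednesday.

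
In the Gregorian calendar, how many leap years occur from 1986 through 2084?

25

Years divisible by 4: 1988, 1992, …, 2084 — 25 in all.
2000 is divisible by 400, so still leap.
No century exceptions apply. Count: 25.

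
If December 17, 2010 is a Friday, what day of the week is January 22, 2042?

From December 17, 2010 to December 17, 2041: 31 years, of which 8 contain a Feb 29 — 23×365 + 8×366 = 11323 days.
December 2041: 31 − 17 = 14 days remain.
January 1–22, 2042: 22 days.
Residual: 36 days.
Total: 11359 days.
11359 mod 7 = 5, so 5 days after Friday is Wednesday.

Wednesday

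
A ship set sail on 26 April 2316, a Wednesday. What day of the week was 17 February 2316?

Count forward from the earlier date (February 17, 2316) to the later (April 26, 2316):
February 2316: 29 − 17 = 12 days remain (2316 is a leap year, so February has 29 days).
Then March (31): 31 days.
April 1–26, 2316: 26 days.
Total: 12 + 31 + 26 = 69 days.
69 mod 7 = 6, so 6 days before Wednesday is Thursday.

Thursday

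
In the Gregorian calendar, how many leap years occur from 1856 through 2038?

Years divisible by 4: 1856, 1860, …, 2036 — 46 in all.
Of these, 1900 is divisible by 100 but not 400, so not leap.
2000 is divisible by 400, so still leap.
Leap years: 46 − 1 = 45.

45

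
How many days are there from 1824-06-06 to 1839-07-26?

From June 6, 1824 to June 6, 1839: 15 years, of which 3 contain a Feb 29 — 12×365 + 3×366 = 5478 days.
June 1839: 30 − 6 = 24 days remain.
July 1–26, 1839: 26 days.
Residual: 50 days.
Total: 5528 days.

5528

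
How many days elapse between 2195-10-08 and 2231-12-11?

13212

Day-of-year of October 8, 2195: 281.
Day-of-year of December 11, 2231: 345.
2195 has 365 days, so 365 − 281 = 84 days remain in 2195.
Full years 2196–2230: 27 common + 8 leap = 27×365 + 8×366 = 12783 days.
Total: 84 + 12783 + 345 = 13212 days.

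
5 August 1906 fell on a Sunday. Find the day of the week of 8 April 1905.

Count forward from the earlier date (April 8, 1905) to the later (August 5, 1906):
April 1905: 30 − 8 = 22 days remain.
Then 15 full months totalling 457 days.
August 1–5, 1906: 5 days.
Total: 22 + 457 + 5 = 484 days.
484 mod 7 = 1, so 1 day before Sunday is Saturday.

Saturday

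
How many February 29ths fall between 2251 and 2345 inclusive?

23

Years divisible by 4: 2252, 2256, …, 2344 — 24 in all.
Of these, 2300 is divisible by 100 but not 400, so not leap.
Leap years: 24 − 1 = 23.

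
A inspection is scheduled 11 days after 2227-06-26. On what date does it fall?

2227-07-07

Count 11 days after June 26, 2227:
June 2227: 30 − 26 = 4 days remain.
July 1–7, 2227: 7 days.
Total: 4 + 7 = 11 days.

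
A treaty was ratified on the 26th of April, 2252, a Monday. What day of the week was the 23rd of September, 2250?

Count forward from the earlier date (September 23, 2250) to the later (April 26, 2252):
September 23, 2250 → September 23, 2251: 365 days.
September 2251: 30 − 23 = 7 days remain.
Then October (31), November (30), December (31), January (31), February 2252 (29), March (31): 31 + 30 + 31 + 31 + 29 + 31 = 183 days.
April 1–26, 2252: 26 days.
Residual: 216 days.
Total: 581 days.
581 is a multiple of 7, so the 23rd of September, 2250 falls on the same weekday: Monday.

Monday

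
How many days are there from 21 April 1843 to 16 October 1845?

April 21, 1843 → April 21, 1844: 366 days (1844 is a leap year).
April 21, 1844 → April 21, 1845: 365 days.
April 1845: 30 − 21 = 9 days remain.
Then May (31), June (30), July (31), August (31), September (30): 31 + 30 + 31 + 31 + 30 = 153 days.
October 1–16, 1845: 16 days.
Residual: 178 days.
Total: 909 days.

909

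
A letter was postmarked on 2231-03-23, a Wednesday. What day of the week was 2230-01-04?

Count forward from the earlier date (January 4, 2230) to the later (March 23, 2231):
January 2230: 31 − 4 = 27 days remain.
Then 13 full months totalling 393 days.
March 1–23, 2231: 23 days.
Total: 27 + 393 + 23 = 443 days.
443 mod 7 = 2, so 2 days before Wednesday is Monday.

Monday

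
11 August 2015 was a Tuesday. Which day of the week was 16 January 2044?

Saturday

From August 11, 2015 to August 11, 2043: 28 years, of which 7 contain a Feb 29 — 21×365 + 7×366 = 10227 days.
August 2043: 31 − 11 = 20 days remain.
Then September (30), October (31), November (30), December (31): 30 + 31 + 30 + 31 = 122 days.
January 1–16, 2044: 16 days.
Residual: 158 days.
Total: 10385 days.
10385 mod 7 = 4, so 4 days after Tuesday is Saturday.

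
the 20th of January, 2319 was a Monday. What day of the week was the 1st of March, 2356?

Thursday

From January 20, 2319 to January 20, 2356: 37 years, of which 9 contain a Feb 29 — 28×365 + 9×366 = 13514 days.
January 2356: 31 − 20 = 11 days remain.
Then February 2356 (29): 29 days.
March 1, 2356: 1 day.
Residual: 41 days.
Total: 13555 days.
13555 mod 7 = 3, so 3 days after Monday is Thursday.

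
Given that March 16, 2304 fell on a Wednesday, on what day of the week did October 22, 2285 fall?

Thursday

Count forward from the earlier date (October 22, 2285) to the later (March 16, 2304):
Day-of-year of October 22, 2285: 295.
Day-of-year of March 16, 2304: 76.
2285 has 365 days, so 365 − 295 = 70 days remain in 2285.
Full years 2286–2303: 15 common + 3 leap = 15×365 + 3×366 = 6573 days.
Total: 70 + 6573 + 76 = 6719 days.
6719 mod 7 = 6, so 6 days before Wednesday is Thursday.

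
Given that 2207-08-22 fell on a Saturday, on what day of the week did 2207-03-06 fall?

Count forward from the earlier date (March 6, 2207) to the later (August 22, 2207):
March 2207: 31 − 6 = 25 days remain.
Then April (30), May (31), June (30), July (31): 30 + 31 + 30 + 31 = 122 days.
August 1–22, 2207: 22 days.
Total: 25 + 122 + 22 = 169 days.
169 mod 7 = 1, so 1 day before Saturday is Friday.

Friday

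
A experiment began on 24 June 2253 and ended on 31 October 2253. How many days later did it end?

129

June 2253: 30 − 24 = 6 days remain.
Then July (31), August (31), September (30): 31 + 31 + 30 = 92 days.
October 1–31, 2253: 31 days.
Total: 6 + 92 + 31 = 129 days.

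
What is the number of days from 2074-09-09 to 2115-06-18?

14891

From September 9, 2074 to September 9, 2114: 40 years, of which 9 contain a Feb 29 — 31×365 + 9×366 = 14609 days.
(2100 is not a leap year (divisible by 100 but not 400).)
September 2114: 30 − 9 = 21 days remain.
Then October (31), November (30), December (31), January (31), February 2115 (28), March (31), April (30), May (31): 31 + 30 + 31 + 31 + 28 + 31 + 30 + 31 = 243 days.
June 1–18, 2115: 18 days.
Residual: 282 days.
Total: 14891 days.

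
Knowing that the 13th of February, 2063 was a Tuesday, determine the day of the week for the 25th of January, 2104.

From February 13, 2063 to February 13, 2103: 40 years, of which 9 contain a Feb 29 — 31×365 + 9×366 = 14609 days.
(2100 is not a leap year (divisible by 100 but not 400).)
February 2103: 28 − 13 = 15 days remain (2103 is not a leap year, so February has 28 days).
Then 10 full months totalling 306 days.
January 1–25, 2104: 25 days.
Residual: 346 days.
Total: 14955 days.
14955 mod 7 = 3, so 3 days after Tuesday is Friday.

Friday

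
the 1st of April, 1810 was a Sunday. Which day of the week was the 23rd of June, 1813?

Wednesday

April 1, 1810 → April 1, 1811: 365 days.
April 1, 1811 → April 1, 1812: 366 days (1812 is a leap year).
April 1, 1812 → April 1, 1813: 365 days.
April 1813: 30 − 1 = 29 days remain.
Then May (31): 31 days.
June 1–23, 1813: 23 days.
Residual: 83 days.
Total: 1179 days.
1179 mod 7 = 3, so 3 days after Sunday is Wednesday.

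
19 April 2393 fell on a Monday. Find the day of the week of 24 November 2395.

Friday

Day-of-year of April 19, 2393: 109.
Day-of-year of November 24, 2395: 328.
2393 has 365 days, so 365 − 109 = 256 days remain in 2393.
Full years: 2394: 365. Sum = 365.
Total: 256 + 365 + 328 = 949 days.
949 mod 7 = 4, so 4 days after Monday is Friday.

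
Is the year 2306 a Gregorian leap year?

No

2306 is not a leap year.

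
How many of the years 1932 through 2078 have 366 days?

37

Years divisible by 4: 1932, 1936, …, 2076 — 37 in all.
2000 is divisible by 400, so still leap.
No century exceptions apply. Count: 37.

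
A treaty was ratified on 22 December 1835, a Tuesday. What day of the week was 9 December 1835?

Wednesday

Count forward from the earlier date (December 9, 1835) to the later (December 22, 1835):
Within December 1835: 22 − 9 = 13 days.
13 mod 7 = 6, so 6 days before Tuesday is Wednesday.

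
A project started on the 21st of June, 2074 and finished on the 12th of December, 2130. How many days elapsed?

20627

Day-of-year of June 21, 2074: 172.
Day-of-year of December 12, 2130: 346.
2074 has 365 days, so 365 − 172 = 193 days remain in 2074.
Full years 2075–2129: 42 common + 13 leap = 42×365 + 13×366 = 20088 days.
Total: 193 + 20088 + 346 = 20627 days.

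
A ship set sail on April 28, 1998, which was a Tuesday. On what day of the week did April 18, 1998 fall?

Saturday

Count forward from the earlier date (April 18, 1998) to the later (April 28, 1998):
Within April 1998: 28 − 18 = 10 days.
10 mod 7 = 3, so 3 days before Tuesday is Saturday.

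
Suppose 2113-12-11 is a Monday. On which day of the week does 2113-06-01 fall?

Thursday

Count forward from the earlier date (June 1, 2113) to the later (December 11, 2113):
June 2113: 30 − 1 = 29 days remain.
Then July (31), August (31), September (30), October (31), November (30): 31 + 31 + 30 + 31 + 30 = 153 days.
December 1–11, 2113: 11 days.
Total: 29 + 153 + 11 = 193 days.
193 mod 7 = 4, so 4 days before Monday is Thursday.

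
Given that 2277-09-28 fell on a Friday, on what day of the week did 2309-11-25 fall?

Thursday

From September 28, 2277 to September 28, 2309: 32 years, of which 7 contain a Feb 29 — 25×365 + 7×366 = 11687 days.
(2300 is not a leap year (divisible by 100 but not 400).)
September 2309: 30 − 28 = 2 days remain.
Then October (31): 31 days.
November 1–25, 2309: 25 days.
Residual: 58 days.
Total: 11745 days.
11745 mod 7 = 6, so 6 days after Friday is Thursday.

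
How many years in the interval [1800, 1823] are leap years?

Years divisible by 4 in [1800, 1823]: 1800, 1804, 1808, 1812, 1816, 1820.
Of these, 1800 is divisible by 100 but not 400, so not leap.
Leap years: 6 − 1 = 5.

5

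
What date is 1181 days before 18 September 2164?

25 June 2161

Count 1181 days before September 18, 2164:
June 25, 2161 → June 25, 2162: 365 days.
June 25, 2162 → June 25, 2163: 365 days.
June 25, 2163 → June 25, 2164: 366 days (2164 is a leap year).
June 2164: 30 − 25 = 5 days remain.
Then July (31), August (31): 31 + 31 = 62 days.
September 1–18, 2164: 18 days.
Residual: 85 days.
Total: 1181 days.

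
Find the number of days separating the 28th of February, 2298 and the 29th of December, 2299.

Day-of-year of February 28, 2298: 59.
Day-of-year of December 29, 2299: 363.
2298 has 365 days, so 365 − 59 = 306 days remain in 2298.
Total: 306 + 363 = 669 days.

669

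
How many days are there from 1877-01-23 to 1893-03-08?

From January 23, 1877 to January 23, 1893: 16 years, of which 4 contain a Feb 29 — 12×365 + 4×366 = 5844 days.
January 1893: 31 − 23 = 8 days remain.
Then February 1893 (28): 28 days.
March 1–8, 1893: 8 days.
Residual: 44 days.
Total: 5888 days.

5888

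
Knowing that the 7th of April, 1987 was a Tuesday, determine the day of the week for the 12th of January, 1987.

Count forward from the earlier date (January 12, 1987) to the later (April 7, 1987):
January 1987: 31 − 12 = 19 days remain.
Then February 1987 (28), March (31): 28 + 31 = 59 days.
April 1–7, 1987: 7 days.
Total: 19 + 59 + 7 = 85 days.
85 mod 7 = 1, so 1 day before Tuesday is Monday.

Monday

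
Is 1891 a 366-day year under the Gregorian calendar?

1891 is not a leap year.

No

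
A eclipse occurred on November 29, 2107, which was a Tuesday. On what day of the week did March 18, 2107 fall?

Count forward from the earlier date (March 18, 2107) to the later (November 29, 2107):
March 2107: 31 − 18 = 13 days remain.
Then April (30), May (31), June (30), July (31), August (31), September (30), October (31): 30 + 31 + 30 + 31 + 31 + 30 + 31 = 214 days.
November 1–29, 2107: 29 days.
Total: 13 + 214 + 29 = 256 days.
256 mod 7 = 4, so 4 days before Tuesday is Friday.

Friday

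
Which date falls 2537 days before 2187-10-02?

2180-10-21

Count 2537 days before October 2, 2187:
October 21, 2180 → October 21, 2181: 365 days.
October 21, 2181 → October 21, 2182: 365 days.
October 21, 2182 → October 21, 2183: 365 days.
October 21, 2183 → October 21, 2184: 366 days (2184 is a leap year).
October 21, 2184 → October 21, 2185: 365 days.
October 21, 2185 → October 21, 2186: 365 days.
October 2186: 31 − 21 = 10 days remain.
Then 11 full months totalling 334 days.
October 1–2, 2187: 2 days.
Residual: 346 days.
Total: 2537 days.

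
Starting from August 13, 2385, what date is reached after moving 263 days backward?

November 23, 2384

Count 263 days before August 13, 2385:
November 2384: 30 − 23 = 7 days remain.
Then December (31), January (31), February 2385 (28), March (31), April (30), May (31), June (30), July (31): 31 + 31 + 28 + 31 + 30 + 31 + 30 + 31 = 243 days.
August 1–13, 2385: 13 days.
Total: 7 + 243 + 13 = 263 days.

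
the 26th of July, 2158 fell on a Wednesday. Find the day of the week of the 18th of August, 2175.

Friday

From July 26, 2158 to July 26, 2175: 17 years, of which 4 contain a Feb 29 — 13×365 + 4×366 = 6209 days.
July 2175: 31 − 26 = 5 days remain.
August 1–18, 2175: 18 days.
Residual: 23 days.
Total: 6232 days.
6232 mod 7 = 2, so 2 days after Wednesday is Friday.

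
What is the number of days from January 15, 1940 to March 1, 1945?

Day-of-year of January 15, 1940: 15.
Day-of-year of March 1, 1945: 60.
1940 has 366 days, so 366 − 15 = 351 days remain in 1940.
Full years: 1941: 365; 1942: 365; 1943: 365; 1944: 366. Sum = 1461.
Total: 351 + 1461 + 60 = 1872 days.

1872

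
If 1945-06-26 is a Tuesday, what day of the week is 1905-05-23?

Count forward from the earlier date (May 23, 1905) to the later (June 26, 1945):
From May 23, 1905 to May 23, 1945: 40 years, of which 10 contain a Feb 29 — 30×365 + 10×366 = 14610 days.
May 1945: 31 − 23 = 8 days remain.
June 1–26, 1945: 26 days.
Residual: 34 days.
Total: 14644 days.
14644 is a multiple of 7, so 1905-05-23 falls on the same weekday: Tuesday.

Tuesday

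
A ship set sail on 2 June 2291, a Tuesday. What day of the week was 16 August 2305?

Wednesday

From June 2, 2291 to June 2, 2305: 14 years, of which 3 contain a Feb 29 — 11×365 + 3×366 = 5113 days.
(2300 is not a leap year (divisible by 100 but not 400).)
June 2305: 30 − 2 = 28 days remain.
Then July (31): 31 days.
August 1–16, 2305: 16 days.
Residual: 75 days.
Total: 5188 days.
5188 mod 7 = 1, so 1 day after Tuesday is Wednesday.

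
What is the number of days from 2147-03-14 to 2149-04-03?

751

March 2147: 31 − 14 = 17 days remain.
Then 24 full months totalling 731 days.
April 1–3, 2149: 3 days.
Total: 17 + 731 + 3 = 751 days.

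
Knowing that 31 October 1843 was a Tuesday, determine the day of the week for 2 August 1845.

October 31, 1843 → October 31, 1844: 366 days (1844 is a leap year).
October 1844: 31 − 31 = 0 days remain.
Then 9 full months totalling 273 days.
August 1–2, 1845: 2 days.
Residual: 275 days.
Total: 641 days.
641 mod 7 = 4, so 4 days after Tuesday is Saturday.

Saturday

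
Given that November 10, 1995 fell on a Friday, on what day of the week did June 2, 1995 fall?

Count forward from the earlier date (June 2, 1995) to the later (November 10, 1995):
June 1995: 30 − 2 = 28 days remain.
Then July (31), August (31), September (30), October (31): 31 + 31 + 30 + 31 = 123 days.
November 1–10, 1995: 10 days.
Total: 28 + 123 + 10 = 161 days.
161 is a multiple of 7, so June 2, 1995 falls on the same weekday: Friday.

Friday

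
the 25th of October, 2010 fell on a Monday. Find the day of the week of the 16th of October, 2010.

Count forward from the earlier date (October 16, 2010) to the later (October 25, 2010):
Within October 2010: 25 − 16 = 9 days.
9 mod 7 = 2, so 2 days before Monday is Saturday.

Saturday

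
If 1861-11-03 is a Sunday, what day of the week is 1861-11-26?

Within November 1861: 26 − 3 = 23 days.
23 mod 7 = 2, so 2 days after Sunday is Tuesday.

Tuesday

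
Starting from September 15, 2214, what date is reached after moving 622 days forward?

May 29, 2216

Count 622 days after September 15, 2214:
September 15, 2214 → September 15, 2215: 365 days.
September 2215: 30 − 15 = 15 days remain.
Then October (31), November (30), December (31), January (31), February 2216 (29), March (31), April (30): 31 + 30 + 31 + 31 + 29 + 31 + 30 = 213 days.
May 1–29, 2216: 29 days.
Residual: 257 days.
Total: 622 days.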